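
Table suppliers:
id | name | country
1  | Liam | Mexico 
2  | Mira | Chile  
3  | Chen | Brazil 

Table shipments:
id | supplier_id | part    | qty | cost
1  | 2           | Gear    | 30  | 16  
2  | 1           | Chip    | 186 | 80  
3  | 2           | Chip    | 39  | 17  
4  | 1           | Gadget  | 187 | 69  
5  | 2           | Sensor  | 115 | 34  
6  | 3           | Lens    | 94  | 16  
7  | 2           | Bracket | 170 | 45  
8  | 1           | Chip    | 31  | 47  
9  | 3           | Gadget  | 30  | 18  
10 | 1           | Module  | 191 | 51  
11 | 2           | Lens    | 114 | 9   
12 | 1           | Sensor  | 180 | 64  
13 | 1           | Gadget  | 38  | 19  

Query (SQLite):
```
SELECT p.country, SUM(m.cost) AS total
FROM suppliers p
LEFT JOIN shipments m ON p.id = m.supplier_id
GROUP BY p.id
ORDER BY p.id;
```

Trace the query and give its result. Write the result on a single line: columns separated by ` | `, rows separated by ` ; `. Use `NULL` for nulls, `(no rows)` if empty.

LEFT JOIN keeps every suppliers row; unmatched ones get NULL for shipments columns.
Group by suppliers.id and compute SUM(m.cost). SUM over an all-NULL group is NULL.
  1: ids {2, 4, 8, 10, 12, 13} → SUM(m.cost)=330
  2: ids {1, 3, 5, 7, 11} → SUM(m.cost)=121
  3: ids {6, 9} → SUM(m.cost)=34

Mexico | 330 ; Chile | 121 ; Brazil | 34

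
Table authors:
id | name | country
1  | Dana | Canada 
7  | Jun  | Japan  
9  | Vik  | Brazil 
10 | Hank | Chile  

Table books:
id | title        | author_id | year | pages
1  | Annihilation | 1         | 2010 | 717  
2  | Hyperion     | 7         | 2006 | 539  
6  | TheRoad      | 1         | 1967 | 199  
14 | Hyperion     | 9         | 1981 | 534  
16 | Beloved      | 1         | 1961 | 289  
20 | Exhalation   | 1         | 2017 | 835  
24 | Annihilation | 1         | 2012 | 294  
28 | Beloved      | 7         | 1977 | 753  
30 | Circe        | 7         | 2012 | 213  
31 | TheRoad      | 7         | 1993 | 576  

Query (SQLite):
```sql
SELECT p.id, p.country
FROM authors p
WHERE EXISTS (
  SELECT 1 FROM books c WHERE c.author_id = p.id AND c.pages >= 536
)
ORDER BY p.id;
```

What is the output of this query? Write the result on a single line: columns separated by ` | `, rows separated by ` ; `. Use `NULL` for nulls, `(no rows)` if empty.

1 | Canada ; 7 | Japan

For each authors row, check whether any books with matching author_id has pages >= 536.
Keep rows where that is true.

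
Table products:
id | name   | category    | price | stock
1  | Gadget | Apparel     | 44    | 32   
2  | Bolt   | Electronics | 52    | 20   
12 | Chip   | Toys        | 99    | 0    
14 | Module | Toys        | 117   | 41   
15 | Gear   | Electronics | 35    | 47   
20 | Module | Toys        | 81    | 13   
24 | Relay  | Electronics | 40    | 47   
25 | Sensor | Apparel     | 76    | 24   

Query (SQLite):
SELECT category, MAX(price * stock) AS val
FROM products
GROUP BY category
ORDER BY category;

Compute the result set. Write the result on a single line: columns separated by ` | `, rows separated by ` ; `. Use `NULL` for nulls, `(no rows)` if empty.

For each row compute price * stock.
Group by category; take MAX of the expression per group.
  Apparel: ids {1, 25} → MAX(price * stock)=1824
  Electronics: ids {2, 15, 24} → MAX(price * stock)=1880
  Toys: ids {12, 14, 20} → MAX(price * stock)=4797

Apparel | 1824 ; Electronics | 1880 ; Toys | 4797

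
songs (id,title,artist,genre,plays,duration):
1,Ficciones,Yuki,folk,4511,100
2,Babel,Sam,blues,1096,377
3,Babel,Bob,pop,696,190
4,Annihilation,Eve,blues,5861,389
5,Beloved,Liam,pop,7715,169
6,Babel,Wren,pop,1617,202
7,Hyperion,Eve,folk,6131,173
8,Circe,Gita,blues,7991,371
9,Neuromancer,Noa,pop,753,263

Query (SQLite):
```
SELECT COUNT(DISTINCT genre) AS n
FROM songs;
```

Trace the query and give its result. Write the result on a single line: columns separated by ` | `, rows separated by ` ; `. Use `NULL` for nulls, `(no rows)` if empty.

Count distinct non-NULL genre values.

3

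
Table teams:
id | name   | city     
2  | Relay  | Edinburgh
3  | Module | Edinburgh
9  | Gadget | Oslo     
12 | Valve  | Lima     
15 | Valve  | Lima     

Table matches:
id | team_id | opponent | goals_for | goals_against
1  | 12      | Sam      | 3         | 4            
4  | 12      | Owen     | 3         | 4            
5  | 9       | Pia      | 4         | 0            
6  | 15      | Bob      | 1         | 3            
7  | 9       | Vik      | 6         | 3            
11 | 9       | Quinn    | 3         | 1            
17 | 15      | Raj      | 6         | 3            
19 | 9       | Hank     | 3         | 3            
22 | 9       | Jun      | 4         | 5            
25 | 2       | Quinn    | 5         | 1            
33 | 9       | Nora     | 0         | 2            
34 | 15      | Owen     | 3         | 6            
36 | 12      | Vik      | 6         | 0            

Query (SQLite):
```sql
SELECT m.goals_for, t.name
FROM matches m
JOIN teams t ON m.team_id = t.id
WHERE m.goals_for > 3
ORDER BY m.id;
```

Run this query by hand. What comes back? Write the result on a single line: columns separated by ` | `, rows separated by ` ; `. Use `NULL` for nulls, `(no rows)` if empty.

4 | Gadget ; 6 | Gadget ; 6 | Valve ; 4 | Gadget ; 5 | Relay ; 6 | Valve

Each matches row matches the teams row where team_id = teams.id.
Then keep rows with m.goals_for > 3.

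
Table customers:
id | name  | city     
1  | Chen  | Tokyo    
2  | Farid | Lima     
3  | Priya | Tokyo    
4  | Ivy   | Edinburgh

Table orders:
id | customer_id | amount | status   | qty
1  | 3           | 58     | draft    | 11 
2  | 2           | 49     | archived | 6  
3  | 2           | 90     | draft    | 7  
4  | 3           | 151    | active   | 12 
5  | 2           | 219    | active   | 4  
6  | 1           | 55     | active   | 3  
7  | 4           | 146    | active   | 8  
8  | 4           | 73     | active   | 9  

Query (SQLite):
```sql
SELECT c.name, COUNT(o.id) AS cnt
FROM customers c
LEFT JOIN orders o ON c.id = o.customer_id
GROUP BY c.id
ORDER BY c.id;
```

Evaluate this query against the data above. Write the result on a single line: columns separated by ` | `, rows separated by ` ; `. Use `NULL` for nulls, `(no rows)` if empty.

Chen | 1 ; Farid | 3 ; Priya | 2 ; Ivy | 2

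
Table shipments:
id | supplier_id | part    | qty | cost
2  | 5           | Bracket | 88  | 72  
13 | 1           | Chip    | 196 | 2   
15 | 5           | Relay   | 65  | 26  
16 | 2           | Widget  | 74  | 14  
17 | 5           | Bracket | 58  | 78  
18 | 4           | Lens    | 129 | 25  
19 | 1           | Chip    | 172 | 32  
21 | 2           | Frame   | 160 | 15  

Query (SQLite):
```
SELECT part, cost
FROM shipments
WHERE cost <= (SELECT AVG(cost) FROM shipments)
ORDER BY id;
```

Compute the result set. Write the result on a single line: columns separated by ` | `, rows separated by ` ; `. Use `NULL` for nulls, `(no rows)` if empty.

Chip | 2 ; Relay | 26 ; Widget | 14 ; Lens | 25 ; Chip | 32 ; Frame | 15

Scalar subquery: AVG(cost) over all shipments rows = 33.0.
Keep rows where cost <= that value.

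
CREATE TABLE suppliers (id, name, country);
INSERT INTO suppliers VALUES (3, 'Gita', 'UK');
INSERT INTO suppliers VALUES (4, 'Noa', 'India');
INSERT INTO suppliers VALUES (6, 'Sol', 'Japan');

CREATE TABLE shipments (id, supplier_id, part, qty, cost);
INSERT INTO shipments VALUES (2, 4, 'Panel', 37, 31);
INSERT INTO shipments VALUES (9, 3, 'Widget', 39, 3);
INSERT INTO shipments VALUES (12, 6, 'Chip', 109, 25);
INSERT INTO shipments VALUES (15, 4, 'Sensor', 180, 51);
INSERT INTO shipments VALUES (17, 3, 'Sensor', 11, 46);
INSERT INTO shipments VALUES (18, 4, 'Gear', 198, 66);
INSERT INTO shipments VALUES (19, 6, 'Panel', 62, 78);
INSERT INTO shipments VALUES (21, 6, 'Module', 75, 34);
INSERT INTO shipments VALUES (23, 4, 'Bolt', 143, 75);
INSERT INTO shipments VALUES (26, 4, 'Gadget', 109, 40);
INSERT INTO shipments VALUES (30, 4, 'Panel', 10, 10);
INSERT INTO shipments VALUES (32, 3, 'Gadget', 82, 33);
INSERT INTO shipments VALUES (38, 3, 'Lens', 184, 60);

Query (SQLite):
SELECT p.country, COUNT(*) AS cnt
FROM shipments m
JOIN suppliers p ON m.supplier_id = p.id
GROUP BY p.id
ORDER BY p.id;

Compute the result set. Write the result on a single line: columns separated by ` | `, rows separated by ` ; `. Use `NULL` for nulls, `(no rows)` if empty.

Join each shipments row to its suppliers via supplier_id.
Group joined rows by suppliers.id; compute COUNT(*) per group.
  3: ids {9, 17, 32, 38} → COUNT(*)=4
  4: ids {2, 15, 18, 23, 26, 30} → COUNT(*)=6
  6: ids {12, 19, 21} → COUNT(*)=3

UK | 4 ; India | 6 ; Japan | 3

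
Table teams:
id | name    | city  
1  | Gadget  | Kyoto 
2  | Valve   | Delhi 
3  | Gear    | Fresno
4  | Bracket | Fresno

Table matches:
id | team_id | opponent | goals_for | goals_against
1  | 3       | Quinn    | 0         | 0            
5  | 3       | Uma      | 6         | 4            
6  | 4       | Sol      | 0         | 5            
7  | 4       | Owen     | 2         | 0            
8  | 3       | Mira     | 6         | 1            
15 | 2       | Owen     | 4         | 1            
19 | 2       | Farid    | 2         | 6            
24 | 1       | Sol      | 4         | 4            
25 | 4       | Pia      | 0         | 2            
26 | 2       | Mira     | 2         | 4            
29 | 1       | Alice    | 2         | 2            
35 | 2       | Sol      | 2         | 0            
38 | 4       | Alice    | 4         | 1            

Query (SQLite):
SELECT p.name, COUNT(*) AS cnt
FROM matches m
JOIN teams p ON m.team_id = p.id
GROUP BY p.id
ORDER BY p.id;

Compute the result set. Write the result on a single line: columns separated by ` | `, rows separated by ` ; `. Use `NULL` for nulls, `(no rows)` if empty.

Gadget | 2 ; Valve | 4 ; Gear | 3 ; Bracket | 4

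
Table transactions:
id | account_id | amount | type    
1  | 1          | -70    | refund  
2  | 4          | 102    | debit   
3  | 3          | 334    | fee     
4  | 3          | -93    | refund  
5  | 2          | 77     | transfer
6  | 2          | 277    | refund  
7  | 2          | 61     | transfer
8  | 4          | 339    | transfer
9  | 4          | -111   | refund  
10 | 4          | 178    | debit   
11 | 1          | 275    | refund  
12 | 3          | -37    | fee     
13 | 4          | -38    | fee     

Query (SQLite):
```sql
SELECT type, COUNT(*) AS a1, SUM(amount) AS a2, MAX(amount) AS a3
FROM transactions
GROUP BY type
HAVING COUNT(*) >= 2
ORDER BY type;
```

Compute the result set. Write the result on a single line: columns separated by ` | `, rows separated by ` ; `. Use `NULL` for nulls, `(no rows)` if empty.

Group transactions by type.
Per group compute: COUNT(*), SUM(amount), MAX(amount).
HAVING: drop groups with fewer than 2 rows.
  debit: ids {2, 10} → COUNT(*)=2, SUM(amount)=280, MAX(amount)=178
  fee: ids {3, 12, 13} → COUNT(*)=3, SUM(amount)=259, MAX(amount)=334
  refund: ids {1, 4, 6, 9, 11} → COUNT(*)=5, SUM(amount)=278, MAX(amount)=277
  transfer: ids {5, 7, 8} → COUNT(*)=3, SUM(amount)=477, MAX(amount)=339

debit | 2 | 280 | 178 ; fee | 3 | 259 | 334 ; refund | 5 | 278 | 277 ; transfer | 3 | 477 | 339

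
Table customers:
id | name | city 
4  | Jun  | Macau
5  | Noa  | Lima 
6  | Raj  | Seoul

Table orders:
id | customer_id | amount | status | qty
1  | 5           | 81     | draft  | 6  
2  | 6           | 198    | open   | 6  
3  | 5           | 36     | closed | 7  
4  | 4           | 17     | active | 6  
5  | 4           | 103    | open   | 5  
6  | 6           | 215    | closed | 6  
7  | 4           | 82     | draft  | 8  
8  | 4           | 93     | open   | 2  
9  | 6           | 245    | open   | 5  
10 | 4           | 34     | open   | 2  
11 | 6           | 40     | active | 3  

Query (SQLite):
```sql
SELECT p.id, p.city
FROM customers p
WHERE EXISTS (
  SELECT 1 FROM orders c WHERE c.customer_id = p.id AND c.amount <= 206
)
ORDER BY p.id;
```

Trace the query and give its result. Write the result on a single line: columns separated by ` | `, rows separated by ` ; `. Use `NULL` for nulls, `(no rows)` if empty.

For each customers row, check whether any orders with matching customer_id has amount <= 206.
Keep rows where that is true.

4 | Macau ; 5 | Lima ; 6 | Seoul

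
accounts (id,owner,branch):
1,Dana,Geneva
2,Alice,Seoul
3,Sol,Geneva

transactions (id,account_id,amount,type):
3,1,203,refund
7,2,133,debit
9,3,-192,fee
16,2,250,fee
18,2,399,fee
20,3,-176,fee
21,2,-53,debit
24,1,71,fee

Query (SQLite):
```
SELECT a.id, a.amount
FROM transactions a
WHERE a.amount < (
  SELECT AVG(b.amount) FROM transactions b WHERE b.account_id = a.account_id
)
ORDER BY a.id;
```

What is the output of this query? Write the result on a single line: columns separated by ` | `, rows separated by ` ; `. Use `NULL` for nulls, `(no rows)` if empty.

For each transactions row a, compute AVG(amount) over rows sharing a.account_id.
Keep row a if a.amount < that per-group AVG.
  account_id=1: AVG(amount) = 137.0
  account_id=2: AVG(amount) = 182.25
  account_id=3: AVG(amount) = -184.0

7 | 133 ; 9 | -192 ; 21 | -53 ; 24 | 71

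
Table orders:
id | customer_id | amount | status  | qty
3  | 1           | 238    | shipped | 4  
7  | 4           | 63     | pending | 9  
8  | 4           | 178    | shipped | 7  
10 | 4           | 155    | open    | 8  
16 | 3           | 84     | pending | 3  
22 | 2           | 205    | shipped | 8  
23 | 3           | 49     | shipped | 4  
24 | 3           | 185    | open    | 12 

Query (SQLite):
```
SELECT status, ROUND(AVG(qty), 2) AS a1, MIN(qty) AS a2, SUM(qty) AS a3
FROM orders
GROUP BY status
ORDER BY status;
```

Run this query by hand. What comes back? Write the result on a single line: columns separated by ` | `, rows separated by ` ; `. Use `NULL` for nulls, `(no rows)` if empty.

open | 10 | 8 | 20 ; pending | 6 | 3 | 12 ; shipped | 5.75 | 4 | 23

Group orders by status.
Per group compute: ROUND(AVG(qty), 2), MIN(qty), SUM(qty).
  open: ids {10, 24} → ROUND(AVG(qty), 2)=10, MIN(qty)=8, SUM(qty)=20
  pending: ids {7, 16} → ROUND(AVG(qty), 2)=6, MIN(qty)=3, SUM(qty)=12
  shipped: ids {3, 8, 22, 23} → ROUND(AVG(qty), 2)=5.75, MIN(qty)=4, SUM(qty)=23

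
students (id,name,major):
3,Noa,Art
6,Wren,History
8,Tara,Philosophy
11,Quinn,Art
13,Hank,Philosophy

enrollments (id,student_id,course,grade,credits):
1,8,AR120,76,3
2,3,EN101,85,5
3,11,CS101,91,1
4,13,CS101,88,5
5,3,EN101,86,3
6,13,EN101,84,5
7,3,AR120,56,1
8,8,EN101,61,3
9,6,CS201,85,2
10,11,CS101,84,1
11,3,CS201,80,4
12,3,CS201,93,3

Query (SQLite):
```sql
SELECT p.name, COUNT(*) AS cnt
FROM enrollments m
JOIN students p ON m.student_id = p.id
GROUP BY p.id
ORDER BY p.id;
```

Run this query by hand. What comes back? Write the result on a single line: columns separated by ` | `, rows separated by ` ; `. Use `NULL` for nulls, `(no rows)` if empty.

Noa | 5 ; Wren | 1 ; Tara | 2 ; Quinn | 2 ; Hank | 2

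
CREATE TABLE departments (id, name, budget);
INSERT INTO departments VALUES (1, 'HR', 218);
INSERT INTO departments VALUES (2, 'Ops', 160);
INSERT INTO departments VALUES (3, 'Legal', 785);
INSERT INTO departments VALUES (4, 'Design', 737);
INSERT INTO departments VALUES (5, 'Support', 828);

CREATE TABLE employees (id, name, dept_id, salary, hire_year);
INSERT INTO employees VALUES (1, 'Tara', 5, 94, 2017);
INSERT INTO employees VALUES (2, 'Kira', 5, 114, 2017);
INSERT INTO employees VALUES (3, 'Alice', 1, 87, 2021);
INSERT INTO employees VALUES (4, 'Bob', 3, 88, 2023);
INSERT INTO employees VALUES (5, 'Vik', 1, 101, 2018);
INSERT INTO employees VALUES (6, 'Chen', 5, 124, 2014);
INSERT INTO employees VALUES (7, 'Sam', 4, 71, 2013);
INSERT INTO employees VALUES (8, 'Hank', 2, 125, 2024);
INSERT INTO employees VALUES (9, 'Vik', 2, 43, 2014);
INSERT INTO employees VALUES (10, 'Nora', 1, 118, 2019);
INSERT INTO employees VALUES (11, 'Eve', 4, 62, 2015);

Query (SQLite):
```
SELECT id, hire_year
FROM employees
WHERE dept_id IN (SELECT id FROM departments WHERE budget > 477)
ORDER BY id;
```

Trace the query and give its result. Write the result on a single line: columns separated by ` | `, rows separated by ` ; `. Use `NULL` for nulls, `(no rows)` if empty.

Inner query: departments.id where budget > 477.
Outer: keep employees rows whose dept_id is in that set.
Inner query → {3, 4, 5}

1 | 2017 ; 2 | 2017 ; 4 | 2023 ; 6 | 2014 ; 7 | 2013 ; 11 | 2015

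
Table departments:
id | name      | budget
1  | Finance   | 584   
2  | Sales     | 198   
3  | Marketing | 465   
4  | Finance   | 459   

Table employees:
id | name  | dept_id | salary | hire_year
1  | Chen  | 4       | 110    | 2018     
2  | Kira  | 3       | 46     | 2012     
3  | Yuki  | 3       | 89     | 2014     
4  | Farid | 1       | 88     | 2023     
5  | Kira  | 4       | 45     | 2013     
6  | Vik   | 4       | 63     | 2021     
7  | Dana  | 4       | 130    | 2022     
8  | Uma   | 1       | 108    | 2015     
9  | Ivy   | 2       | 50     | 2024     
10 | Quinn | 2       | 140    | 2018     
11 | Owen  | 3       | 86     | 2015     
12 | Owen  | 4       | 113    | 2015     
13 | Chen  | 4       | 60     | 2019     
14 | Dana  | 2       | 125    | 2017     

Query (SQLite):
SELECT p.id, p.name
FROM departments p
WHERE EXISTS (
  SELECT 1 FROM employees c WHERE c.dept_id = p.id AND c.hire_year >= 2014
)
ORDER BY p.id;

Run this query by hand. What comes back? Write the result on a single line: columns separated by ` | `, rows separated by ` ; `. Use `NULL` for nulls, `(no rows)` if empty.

1 | Finance ; 2 | Sales ; 3 | Marketing ; 4 | Finance

For each departments row, check whether any employees with matching dept_id has hire_year >= 2014.
Keep rows where that is true.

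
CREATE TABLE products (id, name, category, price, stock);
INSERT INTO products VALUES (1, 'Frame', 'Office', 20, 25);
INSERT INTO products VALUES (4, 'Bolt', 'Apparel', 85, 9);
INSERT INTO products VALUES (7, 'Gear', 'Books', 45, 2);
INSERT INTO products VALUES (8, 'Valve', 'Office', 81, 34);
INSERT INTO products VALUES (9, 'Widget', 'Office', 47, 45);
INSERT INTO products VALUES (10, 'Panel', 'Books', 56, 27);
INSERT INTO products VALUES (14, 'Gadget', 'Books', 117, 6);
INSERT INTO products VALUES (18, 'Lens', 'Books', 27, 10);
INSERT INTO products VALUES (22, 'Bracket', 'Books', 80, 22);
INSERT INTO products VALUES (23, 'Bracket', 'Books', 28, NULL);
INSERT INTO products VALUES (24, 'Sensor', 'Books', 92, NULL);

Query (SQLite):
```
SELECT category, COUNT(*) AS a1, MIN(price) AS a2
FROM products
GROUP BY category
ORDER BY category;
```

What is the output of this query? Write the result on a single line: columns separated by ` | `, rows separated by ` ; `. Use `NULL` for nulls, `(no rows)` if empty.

Apparel | 1 | 85 ; Books | 7 | 27 ; Office | 3 | 20

Group products by category.
Per group compute: COUNT(*), MIN(price).
  Apparel: ids {4} → COUNT(*)=1, MIN(price)=85
  Books: ids {7, 10, 14, 18, 22, 23, 24} → COUNT(*)=7, MIN(price)=27
  Office: ids {1, 8, 9} → COUNT(*)=3, MIN(price)=20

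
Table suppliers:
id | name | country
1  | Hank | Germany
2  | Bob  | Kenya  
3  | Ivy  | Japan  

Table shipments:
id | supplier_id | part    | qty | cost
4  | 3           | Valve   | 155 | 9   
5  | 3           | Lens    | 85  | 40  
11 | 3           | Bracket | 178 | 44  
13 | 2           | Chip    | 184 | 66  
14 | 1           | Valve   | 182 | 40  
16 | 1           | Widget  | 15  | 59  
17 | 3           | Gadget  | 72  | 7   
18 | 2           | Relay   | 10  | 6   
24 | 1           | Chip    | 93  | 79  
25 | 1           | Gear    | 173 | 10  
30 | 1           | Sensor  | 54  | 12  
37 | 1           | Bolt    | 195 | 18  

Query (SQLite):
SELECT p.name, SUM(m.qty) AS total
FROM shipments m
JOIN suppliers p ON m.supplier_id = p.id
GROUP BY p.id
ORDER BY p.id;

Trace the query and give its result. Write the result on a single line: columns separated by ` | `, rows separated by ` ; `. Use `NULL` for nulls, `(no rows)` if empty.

Join each shipments row to its suppliers via supplier_id.
Group joined rows by suppliers.id; compute SUM(m.qty) per group.
  1: ids {14, 16, 24, 25, 30, 37} → SUM(m.qty)=712
  2: ids {13, 18} → SUM(m.qty)=194
  3: ids {4, 5, 11, 17} → SUM(m.qty)=490

Hank | 712 ; Bob | 194 ; Ivy | 490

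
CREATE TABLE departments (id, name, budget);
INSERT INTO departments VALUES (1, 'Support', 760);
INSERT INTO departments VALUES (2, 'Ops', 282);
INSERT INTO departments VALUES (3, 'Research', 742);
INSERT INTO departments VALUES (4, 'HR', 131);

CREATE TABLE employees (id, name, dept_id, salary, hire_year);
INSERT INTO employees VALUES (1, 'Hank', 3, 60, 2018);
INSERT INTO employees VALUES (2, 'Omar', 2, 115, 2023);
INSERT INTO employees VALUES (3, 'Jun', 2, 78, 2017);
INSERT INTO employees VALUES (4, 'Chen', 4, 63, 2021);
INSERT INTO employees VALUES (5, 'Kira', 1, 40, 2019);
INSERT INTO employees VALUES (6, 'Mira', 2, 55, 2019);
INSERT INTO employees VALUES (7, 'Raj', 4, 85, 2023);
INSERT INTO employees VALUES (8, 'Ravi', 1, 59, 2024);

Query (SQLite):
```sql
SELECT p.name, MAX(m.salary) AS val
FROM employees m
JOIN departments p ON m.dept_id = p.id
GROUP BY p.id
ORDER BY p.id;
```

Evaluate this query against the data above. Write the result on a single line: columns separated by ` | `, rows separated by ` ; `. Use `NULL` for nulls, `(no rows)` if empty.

Join each employees row to its departments via dept_id.
Group joined rows by departments.id; compute MAX(m.salary) per group.
  1: ids {5, 8} → MAX(m.salary)=59
  2: ids {2, 3, 6} → MAX(m.salary)=115
  3: ids {1} → MAX(m.salary)=60
  4: ids {4, 7} → MAX(m.salary)=85

Support | 59 ; Ops | 115 ; Research | 60 ; HR | 85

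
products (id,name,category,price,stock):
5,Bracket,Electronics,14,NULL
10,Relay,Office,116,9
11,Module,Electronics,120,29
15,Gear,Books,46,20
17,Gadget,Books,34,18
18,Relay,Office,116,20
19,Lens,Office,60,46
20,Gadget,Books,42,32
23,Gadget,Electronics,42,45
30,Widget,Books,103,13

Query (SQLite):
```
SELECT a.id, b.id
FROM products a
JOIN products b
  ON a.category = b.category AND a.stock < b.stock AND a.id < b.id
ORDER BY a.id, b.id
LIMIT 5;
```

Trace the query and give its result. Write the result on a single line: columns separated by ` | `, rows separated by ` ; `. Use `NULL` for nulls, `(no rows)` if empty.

10 | 18 ; 10 | 19 ; 11 | 23 ; 15 | 20 ; 17 | 20

Pairs (a,b) with same category, a.stock < b.stock, a.id < b.id.
category groups: Books:{15,17,20,30} Electronics:{5,11,23} Office:{10,18,19}
Ordered by (a.id, b.id); first 5.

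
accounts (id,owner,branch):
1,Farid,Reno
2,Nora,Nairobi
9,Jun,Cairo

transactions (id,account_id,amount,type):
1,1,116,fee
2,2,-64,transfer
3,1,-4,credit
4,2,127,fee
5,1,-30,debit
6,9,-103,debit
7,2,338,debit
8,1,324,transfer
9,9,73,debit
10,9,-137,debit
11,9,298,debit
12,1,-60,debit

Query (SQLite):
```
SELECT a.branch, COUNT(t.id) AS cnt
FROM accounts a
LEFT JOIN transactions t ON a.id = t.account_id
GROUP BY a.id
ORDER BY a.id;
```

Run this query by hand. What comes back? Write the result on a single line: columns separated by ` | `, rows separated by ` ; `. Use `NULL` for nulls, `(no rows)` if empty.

LEFT JOIN keeps every accounts row; unmatched ones get NULL for transactions columns.
Group by accounts.id and compute COUNT(t.id). COUNT(col) of an all-NULL group is 0.
  1: ids {1, 3, 5, 8, 12} → COUNT(t.id)=5
  2: ids {2, 4, 7} → COUNT(t.id)=3
  9: ids {6, 9, 10, 11} → COUNT(t.id)=4

Reno | 5 ; Nairobi | 3 ; Cairo | 4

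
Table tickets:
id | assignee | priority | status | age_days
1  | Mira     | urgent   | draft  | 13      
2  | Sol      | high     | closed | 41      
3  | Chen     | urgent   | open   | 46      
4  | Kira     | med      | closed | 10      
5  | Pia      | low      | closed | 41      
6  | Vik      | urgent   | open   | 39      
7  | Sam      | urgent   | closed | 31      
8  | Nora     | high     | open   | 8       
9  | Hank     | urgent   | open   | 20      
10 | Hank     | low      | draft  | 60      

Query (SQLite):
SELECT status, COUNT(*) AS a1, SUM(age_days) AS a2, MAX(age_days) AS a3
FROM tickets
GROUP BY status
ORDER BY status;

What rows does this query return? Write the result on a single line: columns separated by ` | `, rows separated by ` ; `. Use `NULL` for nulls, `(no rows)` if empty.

closed | 4 | 123 | 41 ; draft | 2 | 73 | 60 ; open | 4 | 113 | 46

Group tickets by status.
Per group compute: COUNT(*), SUM(age_days), MAX(age_days).
  closed: ids {2, 4, 5, 7} → COUNT(*)=4, SUM(age_days)=123, MAX(age_days)=41
  draft: ids {1, 10} → COUNT(*)=2, SUM(age_days)=73, MAX(age_days)=60
  open: ids {3, 6, 8, 9} → COUNT(*)=4, SUM(age_days)=113, MAX(age_days)=46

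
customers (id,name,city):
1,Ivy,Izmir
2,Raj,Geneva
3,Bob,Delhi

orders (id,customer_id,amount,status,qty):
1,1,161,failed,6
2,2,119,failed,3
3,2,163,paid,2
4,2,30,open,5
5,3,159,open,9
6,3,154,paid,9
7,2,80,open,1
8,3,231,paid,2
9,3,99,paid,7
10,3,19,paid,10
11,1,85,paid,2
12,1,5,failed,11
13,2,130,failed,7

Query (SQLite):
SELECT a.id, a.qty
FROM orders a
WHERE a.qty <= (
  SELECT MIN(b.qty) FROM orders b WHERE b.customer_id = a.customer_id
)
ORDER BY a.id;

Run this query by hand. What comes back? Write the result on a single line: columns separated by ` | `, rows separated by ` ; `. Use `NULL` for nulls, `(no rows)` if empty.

For each orders row a, compute MIN(qty) over rows sharing a.customer_id.
Keep row a if a.qty <= that per-group MIN.
  customer_id=1: MIN(qty) = 2
  customer_id=2: MIN(qty) = 1
  customer_id=3: MIN(qty) = 2

7 | 1 ; 8 | 2 ; 11 | 2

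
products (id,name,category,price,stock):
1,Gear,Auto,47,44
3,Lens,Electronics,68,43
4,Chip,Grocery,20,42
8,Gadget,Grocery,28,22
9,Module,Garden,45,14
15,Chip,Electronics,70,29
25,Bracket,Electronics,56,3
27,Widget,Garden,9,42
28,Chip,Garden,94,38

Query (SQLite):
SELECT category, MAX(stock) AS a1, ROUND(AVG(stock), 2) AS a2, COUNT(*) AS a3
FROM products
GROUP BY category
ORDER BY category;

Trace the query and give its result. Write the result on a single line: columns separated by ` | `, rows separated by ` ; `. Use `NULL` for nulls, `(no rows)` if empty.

Auto | 44 | 44 | 1 ; Electronics | 43 | 25 | 3 ; Garden | 42 | 31.33 | 3 ; Grocery | 42 | 32 | 2

Group products by category.
Per group compute: MAX(stock), ROUND(AVG(stock), 2), COUNT(*).
  Auto: ids {1} → MAX(stock)=44, ROUND(AVG(stock), 2)=44, COUNT(*)=1
  Electronics: ids {3, 15, 25} → MAX(stock)=43, ROUND(AVG(stock), 2)=25, COUNT(*)=3
  Garden: ids {9, 27, 28} → MAX(stock)=42, ROUND(AVG(stock), 2)=31.33, COUNT(*)=3
  Grocery: ids {4, 8} → MAX(stock)=42, ROUND(AVG(stock), 2)=32, COUNT(*)=2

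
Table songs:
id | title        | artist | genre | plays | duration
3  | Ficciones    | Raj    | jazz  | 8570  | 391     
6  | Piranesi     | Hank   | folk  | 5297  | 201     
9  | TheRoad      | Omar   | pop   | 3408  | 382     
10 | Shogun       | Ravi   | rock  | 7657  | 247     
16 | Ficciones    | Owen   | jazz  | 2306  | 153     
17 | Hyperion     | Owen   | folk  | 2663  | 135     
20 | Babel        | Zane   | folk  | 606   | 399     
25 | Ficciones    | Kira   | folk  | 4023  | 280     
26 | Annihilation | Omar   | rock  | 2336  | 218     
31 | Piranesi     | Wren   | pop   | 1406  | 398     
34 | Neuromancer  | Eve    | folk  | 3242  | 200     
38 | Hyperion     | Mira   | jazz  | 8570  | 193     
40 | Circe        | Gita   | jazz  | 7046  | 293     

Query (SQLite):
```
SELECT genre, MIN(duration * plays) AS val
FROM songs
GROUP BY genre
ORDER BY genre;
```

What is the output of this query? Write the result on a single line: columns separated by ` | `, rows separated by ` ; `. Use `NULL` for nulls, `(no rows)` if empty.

For each row compute duration * plays.
Group by genre; take MIN of the expression per group.
  folk: ids {6, 17, 20, 25, 34} → MIN(duration * plays)=241794
  jazz: ids {3, 16, 38, 40} → MIN(duration * plays)=352818
  pop: ids {9, 31} → MIN(duration * plays)=559588
  rock: ids {10, 26} → MIN(duration * plays)=509248

folk | 241794 ; jazz | 352818 ; pop | 559588 ; rock | 509248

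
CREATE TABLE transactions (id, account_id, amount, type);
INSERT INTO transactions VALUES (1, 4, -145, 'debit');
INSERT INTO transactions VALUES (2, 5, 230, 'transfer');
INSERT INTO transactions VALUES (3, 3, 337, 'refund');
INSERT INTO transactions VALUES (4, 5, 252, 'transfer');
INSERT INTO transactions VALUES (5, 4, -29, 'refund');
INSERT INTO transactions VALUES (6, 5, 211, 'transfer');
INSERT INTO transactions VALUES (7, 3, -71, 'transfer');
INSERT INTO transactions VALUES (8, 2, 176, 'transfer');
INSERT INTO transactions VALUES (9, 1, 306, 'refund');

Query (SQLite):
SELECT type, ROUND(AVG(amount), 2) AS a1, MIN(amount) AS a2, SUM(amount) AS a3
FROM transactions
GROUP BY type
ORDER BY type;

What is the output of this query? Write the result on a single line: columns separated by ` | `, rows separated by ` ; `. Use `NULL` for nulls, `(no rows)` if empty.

debit | -145 | -145 | -145 ; refund | 204.67 | -29 | 614 ; transfer | 159.6 | -71 | 798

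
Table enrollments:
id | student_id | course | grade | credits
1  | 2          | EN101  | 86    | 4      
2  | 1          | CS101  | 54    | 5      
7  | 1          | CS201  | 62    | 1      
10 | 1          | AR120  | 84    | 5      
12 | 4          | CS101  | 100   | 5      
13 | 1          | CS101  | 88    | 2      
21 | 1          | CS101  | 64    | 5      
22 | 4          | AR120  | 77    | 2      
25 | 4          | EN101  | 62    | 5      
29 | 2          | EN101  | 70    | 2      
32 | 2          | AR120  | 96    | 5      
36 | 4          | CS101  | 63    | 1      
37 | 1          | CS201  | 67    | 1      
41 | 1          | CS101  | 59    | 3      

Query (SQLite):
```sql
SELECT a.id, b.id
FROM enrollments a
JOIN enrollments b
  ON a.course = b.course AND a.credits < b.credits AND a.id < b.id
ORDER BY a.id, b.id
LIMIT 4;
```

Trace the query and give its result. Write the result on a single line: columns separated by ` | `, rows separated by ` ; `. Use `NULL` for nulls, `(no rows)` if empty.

1 | 25 ; 13 | 21 ; 13 | 41 ; 22 | 32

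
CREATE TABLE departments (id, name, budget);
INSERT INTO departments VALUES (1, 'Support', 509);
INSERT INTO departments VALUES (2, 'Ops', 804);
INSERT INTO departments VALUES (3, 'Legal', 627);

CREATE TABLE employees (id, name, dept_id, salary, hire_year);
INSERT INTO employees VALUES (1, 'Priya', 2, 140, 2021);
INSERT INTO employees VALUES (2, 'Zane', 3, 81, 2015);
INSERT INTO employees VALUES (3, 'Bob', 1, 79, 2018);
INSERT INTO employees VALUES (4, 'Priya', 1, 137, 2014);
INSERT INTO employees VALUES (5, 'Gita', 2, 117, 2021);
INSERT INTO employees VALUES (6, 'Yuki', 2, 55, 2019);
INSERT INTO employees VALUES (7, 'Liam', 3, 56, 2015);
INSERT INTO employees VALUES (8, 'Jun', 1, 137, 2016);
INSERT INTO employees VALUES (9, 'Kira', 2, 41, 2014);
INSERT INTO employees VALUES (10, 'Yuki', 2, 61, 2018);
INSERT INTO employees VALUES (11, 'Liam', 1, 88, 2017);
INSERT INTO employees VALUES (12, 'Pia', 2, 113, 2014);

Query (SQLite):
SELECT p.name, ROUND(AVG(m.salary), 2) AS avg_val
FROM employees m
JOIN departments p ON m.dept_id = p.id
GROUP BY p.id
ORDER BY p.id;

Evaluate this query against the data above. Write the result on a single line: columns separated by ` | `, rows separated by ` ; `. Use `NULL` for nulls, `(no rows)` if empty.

Support | 110.25 ; Ops | 87.83 ; Legal | 68.5

Join each employees row to its departments via dept_id.
Group joined rows by departments.id; compute ROUND(AVG(m.salary), 2) per group.
  1: ids {3, 4, 8, 11} → ROUND(AVG(m.salary), 2)=110.25
  2: ids {1, 5, 6, 9, 10, 12} → ROUND(AVG(m.salary), 2)=87.83
  3: ids {2, 7} → ROUND(AVG(m.salary), 2)=68.5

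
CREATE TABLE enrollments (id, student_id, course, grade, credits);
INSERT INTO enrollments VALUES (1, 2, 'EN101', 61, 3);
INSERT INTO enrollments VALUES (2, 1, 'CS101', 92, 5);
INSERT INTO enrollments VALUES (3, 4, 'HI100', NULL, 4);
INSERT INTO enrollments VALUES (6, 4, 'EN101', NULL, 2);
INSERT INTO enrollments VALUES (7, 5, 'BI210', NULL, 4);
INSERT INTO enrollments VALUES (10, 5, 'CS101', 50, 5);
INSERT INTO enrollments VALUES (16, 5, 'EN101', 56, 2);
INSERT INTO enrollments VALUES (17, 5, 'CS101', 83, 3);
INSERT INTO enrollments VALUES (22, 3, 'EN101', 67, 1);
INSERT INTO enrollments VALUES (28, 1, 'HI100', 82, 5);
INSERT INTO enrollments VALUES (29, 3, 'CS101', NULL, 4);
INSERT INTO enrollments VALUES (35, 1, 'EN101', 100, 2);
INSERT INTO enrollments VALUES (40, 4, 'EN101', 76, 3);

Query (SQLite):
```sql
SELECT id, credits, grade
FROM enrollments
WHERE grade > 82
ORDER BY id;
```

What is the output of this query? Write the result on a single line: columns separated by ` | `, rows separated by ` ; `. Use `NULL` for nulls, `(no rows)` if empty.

grade > 82: ids {2, 17, 35}

2 | 5 | 92 ; 17 | 3 | 83 ; 35 | 2 | 100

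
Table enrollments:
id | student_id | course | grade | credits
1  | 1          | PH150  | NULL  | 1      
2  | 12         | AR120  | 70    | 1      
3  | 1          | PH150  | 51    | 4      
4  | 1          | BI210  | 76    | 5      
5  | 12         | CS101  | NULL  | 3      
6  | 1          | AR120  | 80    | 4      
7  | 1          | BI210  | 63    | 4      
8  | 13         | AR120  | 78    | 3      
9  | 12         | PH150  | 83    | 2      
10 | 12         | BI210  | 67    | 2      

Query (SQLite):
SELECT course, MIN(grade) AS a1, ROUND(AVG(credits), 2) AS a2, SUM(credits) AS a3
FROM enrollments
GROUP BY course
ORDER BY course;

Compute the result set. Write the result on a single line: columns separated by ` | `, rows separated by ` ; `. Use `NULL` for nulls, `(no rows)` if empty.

AR120 | 70 | 2.67 | 8 ; BI210 | 63 | 3.67 | 11 ; CS101 | NULL | 3 | 3 ; PH150 | 51 | 2.33 | 7

Group enrollments by course.
Per group compute: MIN(grade), ROUND(AVG(credits), 2), SUM(credits).
  AR120: ids {2, 6, 8} → MIN(grade)=70, ROUND(AVG(credits), 2)=2.67, SUM(credits)=8
  BI210: ids {4, 7, 10} → MIN(grade)=63, ROUND(AVG(credits), 2)=3.67, SUM(credits)=11
  CS101: ids {5} → MIN(grade)=NULL, ROUND(AVG(credits), 2)=3, SUM(credits)=3
  PH150: ids {1, 3, 9} → MIN(grade)=51, ROUND(AVG(credits), 2)=2.33, SUM(credits)=7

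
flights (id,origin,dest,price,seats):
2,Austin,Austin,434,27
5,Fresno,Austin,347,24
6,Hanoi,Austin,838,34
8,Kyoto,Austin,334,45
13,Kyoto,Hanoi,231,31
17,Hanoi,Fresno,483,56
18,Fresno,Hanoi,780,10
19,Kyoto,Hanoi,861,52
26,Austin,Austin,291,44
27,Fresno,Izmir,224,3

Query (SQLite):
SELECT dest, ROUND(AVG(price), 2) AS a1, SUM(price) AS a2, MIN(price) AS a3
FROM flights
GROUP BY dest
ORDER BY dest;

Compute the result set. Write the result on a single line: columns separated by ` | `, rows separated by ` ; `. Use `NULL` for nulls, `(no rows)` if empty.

Austin | 448.8 | 2244 | 291 ; Fresno | 483 | 483 | 483 ; Hanoi | 624 | 1872 | 231 ; Izmir | 224 | 224 | 224

Group flights by dest.
Per group compute: ROUND(AVG(price), 2), SUM(price), MIN(price).
  Austin: ids {2, 5, 6, 8, 26} → ROUND(AVG(price), 2)=448.8, SUM(price)=2244, MIN(price)=291
  Fresno: ids {17} → ROUND(AVG(price), 2)=483, SUM(price)=483, MIN(price)=483
  Hanoi: ids {13, 18, 19} → ROUND(AVG(price), 2)=624, SUM(price)=1872, MIN(price)=231
  Izmir: ids {27} → ROUND(AVG(price), 2)=224, SUM(price)=224, MIN(price)=224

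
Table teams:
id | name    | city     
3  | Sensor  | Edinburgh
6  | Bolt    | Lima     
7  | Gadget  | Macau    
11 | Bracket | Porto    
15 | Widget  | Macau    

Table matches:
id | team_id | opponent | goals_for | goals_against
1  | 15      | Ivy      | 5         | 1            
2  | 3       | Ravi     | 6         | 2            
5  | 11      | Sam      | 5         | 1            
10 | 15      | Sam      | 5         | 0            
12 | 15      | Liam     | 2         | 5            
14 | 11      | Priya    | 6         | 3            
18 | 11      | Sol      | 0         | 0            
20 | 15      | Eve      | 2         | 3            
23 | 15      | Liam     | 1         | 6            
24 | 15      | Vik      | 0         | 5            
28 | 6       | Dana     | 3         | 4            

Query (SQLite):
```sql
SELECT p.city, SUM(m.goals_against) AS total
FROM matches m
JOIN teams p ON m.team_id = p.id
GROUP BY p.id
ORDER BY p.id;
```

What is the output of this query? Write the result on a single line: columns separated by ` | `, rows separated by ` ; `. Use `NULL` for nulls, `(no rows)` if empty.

Edinburgh | 2 ; Lima | 4 ; Porto | 4 ; Macau | 20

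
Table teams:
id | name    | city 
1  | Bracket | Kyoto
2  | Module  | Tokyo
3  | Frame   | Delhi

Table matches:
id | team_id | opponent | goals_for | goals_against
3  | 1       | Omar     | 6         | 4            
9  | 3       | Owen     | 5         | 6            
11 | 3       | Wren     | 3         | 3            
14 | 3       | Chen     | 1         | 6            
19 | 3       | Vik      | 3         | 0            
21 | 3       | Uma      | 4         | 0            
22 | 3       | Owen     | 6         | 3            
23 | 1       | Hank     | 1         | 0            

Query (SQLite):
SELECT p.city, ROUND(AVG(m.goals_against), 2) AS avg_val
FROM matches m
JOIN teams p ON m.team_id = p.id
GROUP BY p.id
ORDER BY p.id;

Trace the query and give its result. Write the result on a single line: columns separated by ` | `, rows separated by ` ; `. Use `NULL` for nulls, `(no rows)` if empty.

Kyoto | 2 ; Delhi | 3

Join each matches row to its teams via team_id.
Group joined rows by teams.id; compute ROUND(AVG(m.goals_against), 2) per group.
  1: ids {3, 23} → ROUND(AVG(m.goals_against), 2)=2
  3: ids {9, 11, 14, 19, 21, 22} → ROUND(AVG(m.goals_against), 2)=3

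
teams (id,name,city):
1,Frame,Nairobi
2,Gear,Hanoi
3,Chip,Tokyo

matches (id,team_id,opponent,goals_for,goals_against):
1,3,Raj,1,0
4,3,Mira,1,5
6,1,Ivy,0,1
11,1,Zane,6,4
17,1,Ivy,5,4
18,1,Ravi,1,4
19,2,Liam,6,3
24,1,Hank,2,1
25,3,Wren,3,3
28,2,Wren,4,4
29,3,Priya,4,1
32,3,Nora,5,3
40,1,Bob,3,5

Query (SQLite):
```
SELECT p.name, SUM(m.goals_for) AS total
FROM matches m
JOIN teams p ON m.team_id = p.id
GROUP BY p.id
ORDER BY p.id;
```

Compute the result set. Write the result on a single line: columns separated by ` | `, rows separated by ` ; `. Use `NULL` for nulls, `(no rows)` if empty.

Frame | 17 ; Gear | 10 ; Chip | 14

Join each matches row to its teams via team_id.
Group joined rows by teams.id; compute SUM(m.goals_for) per group.
  1: ids {6, 11, 17, 18, 24, 40} → SUM(m.goals_for)=17
  2: ids {19, 28} → SUM(m.goals_for)=10
  3: ids {1, 4, 25, 29, 32} → SUM(m.goals_for)=14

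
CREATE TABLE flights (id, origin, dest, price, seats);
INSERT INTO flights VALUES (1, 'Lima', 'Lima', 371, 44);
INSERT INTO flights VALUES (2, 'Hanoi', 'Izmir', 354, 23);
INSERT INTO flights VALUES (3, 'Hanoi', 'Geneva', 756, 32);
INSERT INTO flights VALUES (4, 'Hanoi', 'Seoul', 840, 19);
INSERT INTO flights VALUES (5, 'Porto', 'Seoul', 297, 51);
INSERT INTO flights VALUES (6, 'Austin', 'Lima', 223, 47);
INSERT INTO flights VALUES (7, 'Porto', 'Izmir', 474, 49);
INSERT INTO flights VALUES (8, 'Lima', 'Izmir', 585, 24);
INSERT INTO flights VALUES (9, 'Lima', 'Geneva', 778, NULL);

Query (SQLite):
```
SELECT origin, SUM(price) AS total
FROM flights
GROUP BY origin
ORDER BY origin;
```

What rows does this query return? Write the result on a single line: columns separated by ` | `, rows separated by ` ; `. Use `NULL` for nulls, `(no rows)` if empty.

Austin | 223 ; Hanoi | 1950 ; Lima | 1734 ; Porto | 771

Partition flights by origin; compute SUM(price) within each group.
  Austin: ids {6} → SUM(price)=223
  Hanoi: ids {2, 3, 4} → SUM(price)=1950
  Lima: ids {1, 8, 9} → SUM(price)=1734
  Porto: ids {5, 7} → SUM(price)=771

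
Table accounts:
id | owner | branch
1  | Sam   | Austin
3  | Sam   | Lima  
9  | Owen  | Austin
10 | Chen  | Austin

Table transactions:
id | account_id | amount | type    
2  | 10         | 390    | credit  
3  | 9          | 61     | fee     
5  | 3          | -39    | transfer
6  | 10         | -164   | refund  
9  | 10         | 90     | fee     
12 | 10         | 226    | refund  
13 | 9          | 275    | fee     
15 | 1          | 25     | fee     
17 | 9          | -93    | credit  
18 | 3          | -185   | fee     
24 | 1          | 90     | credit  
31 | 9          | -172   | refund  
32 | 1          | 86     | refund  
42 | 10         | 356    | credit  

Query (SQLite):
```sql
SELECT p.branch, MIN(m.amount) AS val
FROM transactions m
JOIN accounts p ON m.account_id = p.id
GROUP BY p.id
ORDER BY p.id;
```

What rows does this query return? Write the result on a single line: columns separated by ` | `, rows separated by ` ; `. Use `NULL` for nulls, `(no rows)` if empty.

Join each transactions row to its accounts via account_id.
Group joined rows by accounts.id; compute MIN(m.amount) per group.
  1: ids {15, 24, 32} → MIN(m.amount)=25
  3: ids {5, 18} → MIN(m.amount)=-185
  9: ids {3, 13, 17, 31} → MIN(m.amount)=-172
  10: ids {2, 6, 9, 12, 42} → MIN(m.amount)=-164

Austin | 25 ; Lima | -185 ; Austin | -172 ; Austin | -164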